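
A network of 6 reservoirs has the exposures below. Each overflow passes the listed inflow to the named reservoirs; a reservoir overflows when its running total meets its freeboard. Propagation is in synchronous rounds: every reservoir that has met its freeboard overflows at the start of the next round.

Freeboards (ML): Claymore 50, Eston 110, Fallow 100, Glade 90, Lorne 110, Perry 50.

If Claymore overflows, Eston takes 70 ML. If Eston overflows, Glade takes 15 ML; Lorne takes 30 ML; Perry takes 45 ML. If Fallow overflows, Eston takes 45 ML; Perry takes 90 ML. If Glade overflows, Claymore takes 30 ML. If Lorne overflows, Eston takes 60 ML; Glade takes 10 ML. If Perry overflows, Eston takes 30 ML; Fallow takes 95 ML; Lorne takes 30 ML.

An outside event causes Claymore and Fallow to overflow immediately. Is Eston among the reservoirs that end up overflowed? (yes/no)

yes

Round 1 — Claymore, Fallow overflow (initial).
  Eston: +70+45 → 115 ≥ 110
  Perry: +90 → 90 ≥ 50
Round 2 — Eston, Perry overflow.
  Glade: +15 → 15 < 90
  Lorne: +30+30 → 60 < 110
No further overflows.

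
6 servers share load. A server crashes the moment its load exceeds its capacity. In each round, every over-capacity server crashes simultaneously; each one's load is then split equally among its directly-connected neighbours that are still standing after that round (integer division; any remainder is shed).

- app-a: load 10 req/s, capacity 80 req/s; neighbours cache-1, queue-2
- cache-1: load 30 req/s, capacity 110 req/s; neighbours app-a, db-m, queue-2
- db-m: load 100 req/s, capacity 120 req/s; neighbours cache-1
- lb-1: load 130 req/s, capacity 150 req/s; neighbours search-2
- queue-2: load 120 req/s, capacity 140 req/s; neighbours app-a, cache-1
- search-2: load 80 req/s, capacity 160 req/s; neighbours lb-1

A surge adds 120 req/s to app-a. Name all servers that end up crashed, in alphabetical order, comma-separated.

app-a, cache-1, db-m, queue-2

Round 1 — app-a at 130 > 80. app-a crashes.
  app-a sheds 130 req/s to cache-1, queue-2: 65 each.
    cache-1: 30+65 = 95 ≤ 110
    queue-2: 120+65 = 185 > 140
Round 2 — queue-2 crashes.
  queue-2 sheds 185 req/s to cache-1: 185 each.
    cache-1: 95+185 = 280 > 110
Round 3 — cache-1 crashes.
  cache-1 sheds 280 req/s to db-m: 280 each.
    db-m: 100+280 = 380 > 120
Round 4 — db-m crashes.
  db-m sheds 380 req/s: no online neighbours, lost.
No further crashes.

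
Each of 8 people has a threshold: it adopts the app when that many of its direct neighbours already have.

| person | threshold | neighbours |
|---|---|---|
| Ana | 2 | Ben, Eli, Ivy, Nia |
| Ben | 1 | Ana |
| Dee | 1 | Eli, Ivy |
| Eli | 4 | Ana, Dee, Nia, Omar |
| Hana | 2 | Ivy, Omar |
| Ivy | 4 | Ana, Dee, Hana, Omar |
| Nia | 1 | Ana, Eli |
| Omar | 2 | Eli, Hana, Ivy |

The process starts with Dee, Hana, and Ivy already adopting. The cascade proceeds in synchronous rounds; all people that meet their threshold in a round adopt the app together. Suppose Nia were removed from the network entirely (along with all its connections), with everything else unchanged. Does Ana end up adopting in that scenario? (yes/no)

no

With Nia removed:
Round 1 — Dee, Hana, Ivy adopt the app (initial).
Round 2 — checking thresholds:
  Ana: 1 of 3 neighbours < 2, not yet.
  Eli: 1 of 3 neighbours < 4, not yet.
  Omar: 2 of 3 neighbours ≥ 2, adopts the app.
Round 3 — no new adoptions; cascade stops.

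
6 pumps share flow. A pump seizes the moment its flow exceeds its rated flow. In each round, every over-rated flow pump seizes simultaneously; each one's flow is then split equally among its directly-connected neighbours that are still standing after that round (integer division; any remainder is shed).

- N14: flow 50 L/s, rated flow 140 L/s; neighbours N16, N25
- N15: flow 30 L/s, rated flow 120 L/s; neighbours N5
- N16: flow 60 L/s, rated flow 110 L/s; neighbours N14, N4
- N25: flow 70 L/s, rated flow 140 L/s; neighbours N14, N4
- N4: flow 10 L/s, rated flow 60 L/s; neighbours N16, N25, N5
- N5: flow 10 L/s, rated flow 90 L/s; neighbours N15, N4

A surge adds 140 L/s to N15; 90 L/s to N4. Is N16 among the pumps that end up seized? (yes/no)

Round 1 — N15 at 170 > 120; N4 at 100 > 60. N15, N4 seize.
  N15 sheds 170 L/s to N5: 170 each.
    N5: 10+170 = 180 > 90
  N4 sheds 100 L/s to N16, N25, N5: 33 each (1 lost).
    N16: 60+33 = 93 ≤ 110
    N25: 70+33 = 103 ≤ 140
    N5: 180+33 = 213 > 90
Round 2 — N5 seizes.
  N5 sheds 213 L/s: no online neighbours, lost.
No further seizures.

no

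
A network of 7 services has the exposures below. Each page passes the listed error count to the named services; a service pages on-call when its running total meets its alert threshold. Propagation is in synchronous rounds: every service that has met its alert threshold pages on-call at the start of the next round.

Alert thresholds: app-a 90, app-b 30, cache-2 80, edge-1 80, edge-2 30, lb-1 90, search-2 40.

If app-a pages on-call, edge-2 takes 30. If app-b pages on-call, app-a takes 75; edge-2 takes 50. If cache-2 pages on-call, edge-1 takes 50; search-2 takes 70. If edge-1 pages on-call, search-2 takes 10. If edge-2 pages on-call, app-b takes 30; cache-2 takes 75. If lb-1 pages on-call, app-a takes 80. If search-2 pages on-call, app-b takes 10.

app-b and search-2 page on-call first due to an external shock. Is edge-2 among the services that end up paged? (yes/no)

yes

Round 1 — app-b, search-2 page on-call (initial).
  app-a: +75 → 75 < 90
  edge-2: +50 → 50 ≥ 30
Round 2 — edge-2 pages on-call.
  cache-2: +75 → 75 < 80
No further pages.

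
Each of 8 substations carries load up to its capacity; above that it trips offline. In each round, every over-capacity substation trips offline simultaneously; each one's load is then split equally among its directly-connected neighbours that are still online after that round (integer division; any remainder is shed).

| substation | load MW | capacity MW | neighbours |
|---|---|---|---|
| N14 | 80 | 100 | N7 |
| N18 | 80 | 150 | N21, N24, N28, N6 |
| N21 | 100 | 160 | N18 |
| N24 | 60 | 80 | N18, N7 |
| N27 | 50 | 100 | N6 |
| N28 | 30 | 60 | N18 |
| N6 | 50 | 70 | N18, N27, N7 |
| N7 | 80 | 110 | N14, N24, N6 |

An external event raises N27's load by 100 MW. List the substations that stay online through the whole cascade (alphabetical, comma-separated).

Round 1 — N27 at 150 > 100. N27 trips offline.
  N27 sheds 150 MW to N6: 150 each.
    N6: 50+150 = 200 > 70
Round 2 — N6 trips offline.
  N6 sheds 200 MW to N18, N7: 100 each.
    N18: 80+100 = 180 > 150
    N7: 80+100 = 180 > 110
Round 3 — N18, N7 trip offline.
  N18 sheds 180 MW to N21, N24, N28: 60 each.
    N21: 100+60 = 160 ≤ 160
    N24: 60+60 = 120 > 80
    N28: 30+60 = 90 > 60
  N7 sheds 180 MW to N14, N24: 90 each.
    N14: 80+90 = 170 > 100
    N24: 120+90 = 210 > 80
Round 4 — N14, N24, N28 trip offline.
  N14 sheds 170 MW: no online neighbours, lost.
  N24 sheds 210 MW: no online neighbours, lost.
  N28 sheds 90 MW: no online neighbours, lost.
No further trips.

N21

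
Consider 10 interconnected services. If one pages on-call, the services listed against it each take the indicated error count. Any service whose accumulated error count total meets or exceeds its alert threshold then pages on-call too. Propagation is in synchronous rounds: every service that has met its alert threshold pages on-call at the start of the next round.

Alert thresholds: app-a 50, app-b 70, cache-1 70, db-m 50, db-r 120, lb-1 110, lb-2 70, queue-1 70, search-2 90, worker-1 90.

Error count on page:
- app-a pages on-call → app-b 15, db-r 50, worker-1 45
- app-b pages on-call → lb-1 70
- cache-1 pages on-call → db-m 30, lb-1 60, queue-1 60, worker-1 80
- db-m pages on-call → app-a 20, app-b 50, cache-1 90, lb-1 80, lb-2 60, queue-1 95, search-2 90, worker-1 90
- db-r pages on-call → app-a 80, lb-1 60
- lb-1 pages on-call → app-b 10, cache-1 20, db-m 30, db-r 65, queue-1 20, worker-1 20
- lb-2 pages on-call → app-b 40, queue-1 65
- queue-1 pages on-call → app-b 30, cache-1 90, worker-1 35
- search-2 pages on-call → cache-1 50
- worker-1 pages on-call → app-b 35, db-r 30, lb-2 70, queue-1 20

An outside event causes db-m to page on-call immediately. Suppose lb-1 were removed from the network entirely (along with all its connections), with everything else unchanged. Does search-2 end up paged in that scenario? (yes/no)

With lb-1 removed:
Round 1 — db-m pages on-call (initial).
  app-a: +20 → 20 < 50
  app-b: +50 → 50 < 70
  cache-1: +90 → 90 ≥ 70
  lb-2: +60 → 60 < 70
  queue-1: +95 → 95 ≥ 70
  search-2: +90 → 90 ≥ 90
  worker-1: +90 → 90 ≥ 90
Round 2 — cache-1, queue-1, search-2, worker-1 page on-call.
  app-b: +30+35 → 115 ≥ 70
  db-r: +30 → 30 < 120
  lb-2: +70 → 130 ≥ 70
Round 3 — app-b, lb-2 page on-call.
No further pages.

yes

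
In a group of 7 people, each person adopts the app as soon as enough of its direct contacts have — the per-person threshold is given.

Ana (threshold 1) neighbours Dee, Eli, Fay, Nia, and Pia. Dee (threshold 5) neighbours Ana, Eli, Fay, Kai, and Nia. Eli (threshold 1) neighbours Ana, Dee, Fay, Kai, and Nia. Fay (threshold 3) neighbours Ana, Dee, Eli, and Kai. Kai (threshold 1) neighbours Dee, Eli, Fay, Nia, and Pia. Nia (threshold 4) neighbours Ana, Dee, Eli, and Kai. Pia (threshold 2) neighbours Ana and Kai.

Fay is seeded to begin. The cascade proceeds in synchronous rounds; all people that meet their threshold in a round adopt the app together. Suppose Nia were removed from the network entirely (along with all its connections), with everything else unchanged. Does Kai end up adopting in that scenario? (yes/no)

With Nia removed:
Round 1 — Fay adopts the app (initial).
Round 2 — checking thresholds:
  Ana: 1 of 4 neighbours ≥ 1, adopts the app.
  Dee: 1 of 4 neighbours < 5, not yet.
  Eli: 1 of 4 neighbours ≥ 1, adopts the app.
  Kai: 1 of 4 neighbours ≥ 1, adopts the app.
Round 3 — checking thresholds:
  Dee: 4 of 4 neighbours < 5, not yet.
  Pia: 2 of 2 neighbours ≥ 2, adopts the app.
Round 4 — no new adoptions; cascade stops.

yes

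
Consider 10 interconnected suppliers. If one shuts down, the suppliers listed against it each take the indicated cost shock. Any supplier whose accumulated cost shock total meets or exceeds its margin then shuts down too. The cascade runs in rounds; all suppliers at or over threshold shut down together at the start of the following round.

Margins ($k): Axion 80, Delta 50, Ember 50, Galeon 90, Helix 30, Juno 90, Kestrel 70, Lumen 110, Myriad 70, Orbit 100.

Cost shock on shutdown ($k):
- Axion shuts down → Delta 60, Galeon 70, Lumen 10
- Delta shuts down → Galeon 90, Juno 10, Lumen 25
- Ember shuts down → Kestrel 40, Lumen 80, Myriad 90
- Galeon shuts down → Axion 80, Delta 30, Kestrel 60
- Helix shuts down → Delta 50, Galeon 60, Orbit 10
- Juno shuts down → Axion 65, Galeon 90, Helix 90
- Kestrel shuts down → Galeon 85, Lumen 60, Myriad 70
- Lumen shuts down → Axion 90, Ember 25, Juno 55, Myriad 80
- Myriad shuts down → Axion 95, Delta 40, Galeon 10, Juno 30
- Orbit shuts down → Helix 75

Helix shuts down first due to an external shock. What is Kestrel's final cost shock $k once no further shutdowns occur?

Round 1 — Helix shuts down (initial).
  Delta: +50 → 50 ≥ 50
  Galeon: +60 → 60 < 90
  Orbit: +10 → 10 < 100
Round 2 — Delta shuts down.
  Galeon: +90 → 150 ≥ 90
  Juno: +10 → 10 < 90
  Lumen: +25 → 25 < 110
Round 3 — Galeon shuts down.
  Axion: +80 → 80 ≥ 80
  Kestrel: +60 → 60 < 70
Round 4 — Axion shuts down.
  Lumen: +10 → 35 < 110
No further shutdowns.

60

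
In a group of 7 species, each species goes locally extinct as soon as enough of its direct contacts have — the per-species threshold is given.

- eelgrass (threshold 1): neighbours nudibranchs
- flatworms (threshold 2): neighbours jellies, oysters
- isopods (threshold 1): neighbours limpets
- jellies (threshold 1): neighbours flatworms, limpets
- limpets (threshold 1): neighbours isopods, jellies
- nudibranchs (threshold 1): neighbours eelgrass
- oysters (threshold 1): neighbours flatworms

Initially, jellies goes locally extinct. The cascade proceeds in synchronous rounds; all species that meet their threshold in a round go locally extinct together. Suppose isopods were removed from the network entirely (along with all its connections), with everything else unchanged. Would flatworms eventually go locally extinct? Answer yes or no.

no

With isopods removed:
Round 1 — jellies goes locally extinct (initial).
Round 2 — checking thresholds:
  flatworms: 1 of 2 neighbours < 2, not yet.
  limpets: 1 of 1 neighbours ≥ 1, goes locally extinct.
Round 3 — no new extinctions; cascade stops.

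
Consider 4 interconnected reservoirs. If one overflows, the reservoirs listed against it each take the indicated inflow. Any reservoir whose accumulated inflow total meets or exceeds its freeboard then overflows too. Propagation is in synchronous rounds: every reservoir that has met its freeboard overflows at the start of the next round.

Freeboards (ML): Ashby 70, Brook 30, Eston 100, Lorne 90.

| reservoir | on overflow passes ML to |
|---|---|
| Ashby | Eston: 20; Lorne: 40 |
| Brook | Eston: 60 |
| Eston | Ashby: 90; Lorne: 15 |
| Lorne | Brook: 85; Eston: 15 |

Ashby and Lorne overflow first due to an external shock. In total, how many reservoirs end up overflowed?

Round 1 — Ashby, Lorne overflow (initial).
  Brook: +85 → 85 ≥ 30
  Eston: +20+15 → 35 < 100
Round 2 — Brook overflows.
  Eston: +60 → 95 < 100
No further overflows.

3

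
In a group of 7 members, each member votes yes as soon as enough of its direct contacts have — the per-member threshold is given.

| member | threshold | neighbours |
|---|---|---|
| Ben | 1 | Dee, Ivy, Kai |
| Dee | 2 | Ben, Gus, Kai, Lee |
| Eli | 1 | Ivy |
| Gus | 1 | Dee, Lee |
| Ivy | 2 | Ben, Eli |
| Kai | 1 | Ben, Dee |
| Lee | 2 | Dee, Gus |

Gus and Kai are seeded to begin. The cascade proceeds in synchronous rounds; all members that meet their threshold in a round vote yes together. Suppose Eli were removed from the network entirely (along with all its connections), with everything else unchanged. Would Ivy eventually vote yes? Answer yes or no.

no

With Eli removed:
Round 1 — Gus, Kai vote yes (initial).
Round 2 — checking thresholds:
  Ben: 1 of 3 neighbours ≥ 1, votes yes.
  Dee: 2 of 4 neighbours ≥ 2, votes yes.
  Lee: 1 of 2 neighbours < 2, not yet.
Round 3 — checking thresholds:
  Ivy: 1 of 1 neighbours < 2, not yet.
  Lee: 2 of 2 neighbours ≥ 2, votes yes.
Round 4 — no new yes votes; cascade stops.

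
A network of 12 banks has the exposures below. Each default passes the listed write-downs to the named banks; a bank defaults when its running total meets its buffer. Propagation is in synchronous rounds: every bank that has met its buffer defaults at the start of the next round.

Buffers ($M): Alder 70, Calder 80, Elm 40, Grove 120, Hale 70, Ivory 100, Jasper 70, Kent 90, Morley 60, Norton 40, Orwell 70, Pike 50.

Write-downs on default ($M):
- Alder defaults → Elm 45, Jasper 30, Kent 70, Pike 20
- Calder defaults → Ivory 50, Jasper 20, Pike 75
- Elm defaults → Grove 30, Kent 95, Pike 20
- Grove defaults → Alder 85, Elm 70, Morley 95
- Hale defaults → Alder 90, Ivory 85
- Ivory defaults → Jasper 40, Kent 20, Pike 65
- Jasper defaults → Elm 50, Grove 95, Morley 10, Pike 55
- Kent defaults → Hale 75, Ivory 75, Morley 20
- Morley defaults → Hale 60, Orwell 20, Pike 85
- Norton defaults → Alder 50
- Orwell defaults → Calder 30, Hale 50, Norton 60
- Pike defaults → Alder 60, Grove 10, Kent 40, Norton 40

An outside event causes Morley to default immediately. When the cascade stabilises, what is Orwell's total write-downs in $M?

20

Round 1 — Morley defaults (initial).
  Hale: +60 → 60 < 70
  Orwell: +20 → 20 < 70
  Pike: +85 → 85 ≥ 50
Round 2 — Pike defaults.
  Alder: +60 → 60 < 70
  Grove: +10 → 10 < 120
  Kent: +40 → 40 < 90
  Norton: +40 → 40 ≥ 40
Round 3 — Norton defaults.
  Alder: +50 → 110 ≥ 70
Round 4 — Alder defaults.
  Elm: +45 → 45 ≥ 40
  Jasper: +30 → 30 < 70
  Kent: +70 → 110 ≥ 90
Round 5 — Elm, Kent default.
  Grove: +30 → 40 < 120
  Hale: +75 → 135 ≥ 70
  Ivory: +75 → 75 < 100
Round 6 — Hale defaults.
  Ivory: +85 → 160 ≥ 100
Round 7 — Ivory defaults.
  Jasper: +40 → 70 ≥ 70
Round 8 — Jasper defaults.
  Grove: +95 → 135 ≥ 120
Round 9 — Grove defaults.
No further defaults.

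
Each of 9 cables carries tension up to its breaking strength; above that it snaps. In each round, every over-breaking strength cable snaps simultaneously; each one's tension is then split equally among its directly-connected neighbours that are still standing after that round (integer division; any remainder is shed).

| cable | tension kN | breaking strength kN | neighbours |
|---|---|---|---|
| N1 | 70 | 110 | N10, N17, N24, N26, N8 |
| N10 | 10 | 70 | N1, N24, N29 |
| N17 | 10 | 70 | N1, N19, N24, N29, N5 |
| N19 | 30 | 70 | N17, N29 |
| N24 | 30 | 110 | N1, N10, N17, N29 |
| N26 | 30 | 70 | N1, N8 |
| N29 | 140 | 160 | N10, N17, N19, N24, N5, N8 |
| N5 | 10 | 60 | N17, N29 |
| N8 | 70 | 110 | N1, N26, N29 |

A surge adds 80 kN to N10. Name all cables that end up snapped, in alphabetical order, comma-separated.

N10, N29

Round 1 — N10 at 90 > 70. N10 snaps.
  N10 sheds 90 kN to N1, N24, N29: 30 each.
    N1: 70+30 = 100 ≤ 110
    N24: 30+30 = 60 ≤ 110
    N29: 140+30 = 170 > 160
Round 2 — N29 snaps.
  N29 sheds 170 kN to N17, N19, N24, N5, N8: 34 each.
    N17: 10+34 = 44 ≤ 70
    N19: 30+34 = 64 ≤ 70
    N24: 60+34 = 94 ≤ 110
    N5: 10+34 = 44 ≤ 60
    N8: 70+34 = 104 ≤ 110
No further breaks.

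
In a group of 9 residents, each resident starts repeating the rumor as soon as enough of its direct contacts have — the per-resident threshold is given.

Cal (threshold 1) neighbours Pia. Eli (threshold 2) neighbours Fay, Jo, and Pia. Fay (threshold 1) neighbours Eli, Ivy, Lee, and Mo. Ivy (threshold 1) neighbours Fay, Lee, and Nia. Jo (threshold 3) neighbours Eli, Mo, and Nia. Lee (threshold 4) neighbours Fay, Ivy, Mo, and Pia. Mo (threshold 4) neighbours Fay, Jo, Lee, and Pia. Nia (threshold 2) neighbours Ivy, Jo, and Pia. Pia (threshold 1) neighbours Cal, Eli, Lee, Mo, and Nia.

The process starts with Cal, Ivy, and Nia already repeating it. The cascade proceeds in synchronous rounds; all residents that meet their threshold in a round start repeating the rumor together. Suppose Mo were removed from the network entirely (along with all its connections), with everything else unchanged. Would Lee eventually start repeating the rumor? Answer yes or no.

With Mo removed:
Round 1 — Cal, Ivy, Nia start repeating the rumor (initial).
Round 2 — checking thresholds:
  Fay: 1 of 3 neighbours ≥ 1, starts repeating the rumor.
  Jo: 1 of 2 neighbours < 3, holds.
  Lee: 1 of 3 neighbours < 4, holds.
  Pia: 2 of 4 neighbours ≥ 1, starts repeating the rumor.
Round 3 — checking thresholds:
  Eli: 2 of 3 neighbours ≥ 2, starts repeating the rumor.
  Jo: 1 of 2 neighbours < 3, holds.
  Lee: 3 of 3 neighbours < 4, holds.
Round 4 — no new spreads; cascade stops.

no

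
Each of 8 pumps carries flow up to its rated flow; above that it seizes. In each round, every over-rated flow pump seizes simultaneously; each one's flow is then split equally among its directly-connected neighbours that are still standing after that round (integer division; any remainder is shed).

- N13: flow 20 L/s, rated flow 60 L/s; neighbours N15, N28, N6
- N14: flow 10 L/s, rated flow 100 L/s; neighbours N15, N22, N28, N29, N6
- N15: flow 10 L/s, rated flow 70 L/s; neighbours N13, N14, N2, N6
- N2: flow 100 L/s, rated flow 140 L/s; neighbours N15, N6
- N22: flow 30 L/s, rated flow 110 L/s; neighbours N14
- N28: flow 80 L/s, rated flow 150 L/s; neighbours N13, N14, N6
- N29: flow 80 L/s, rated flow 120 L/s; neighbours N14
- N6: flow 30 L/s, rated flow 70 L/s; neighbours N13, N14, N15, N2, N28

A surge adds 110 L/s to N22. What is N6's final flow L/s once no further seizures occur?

Round 1 — N22 at 140 > 110. N22 seizes.
  N22 sheds 140 L/s to N14: 140 each.
    N14: 10+140 = 150 > 100
Round 2 — N14 seizes.
  N14 sheds 150 L/s to N15, N28, N29, N6: 37 each (2 lost).
    N15: 10+37 = 47 ≤ 70
    N28: 80+37 = 117 ≤ 150
    N29: 80+37 = 117 ≤ 120
    N6: 30+37 = 67 ≤ 70
No further seizures.

67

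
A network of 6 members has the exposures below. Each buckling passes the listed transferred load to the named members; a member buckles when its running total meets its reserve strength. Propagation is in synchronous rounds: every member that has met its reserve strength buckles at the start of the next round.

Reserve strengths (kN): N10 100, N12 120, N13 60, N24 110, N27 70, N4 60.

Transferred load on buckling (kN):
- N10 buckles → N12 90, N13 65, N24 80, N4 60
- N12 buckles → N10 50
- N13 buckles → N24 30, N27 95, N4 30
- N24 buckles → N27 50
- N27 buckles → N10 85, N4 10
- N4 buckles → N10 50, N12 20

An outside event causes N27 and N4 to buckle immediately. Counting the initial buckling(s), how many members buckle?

Round 1 — N27, N4 buckle (initial).
  N10: +85+50 → 135 ≥ 100
  N12: +20 → 20 < 120
Round 2 — N10 buckles.
  N12: +90 → 110 < 120
  N13: +65 → 65 ≥ 60
  N24: +80 → 80 < 110
Round 3 — N13 buckles.
  N24: +30 → 110 ≥ 110
Round 4 — N24 buckles.
No further bucklings.

5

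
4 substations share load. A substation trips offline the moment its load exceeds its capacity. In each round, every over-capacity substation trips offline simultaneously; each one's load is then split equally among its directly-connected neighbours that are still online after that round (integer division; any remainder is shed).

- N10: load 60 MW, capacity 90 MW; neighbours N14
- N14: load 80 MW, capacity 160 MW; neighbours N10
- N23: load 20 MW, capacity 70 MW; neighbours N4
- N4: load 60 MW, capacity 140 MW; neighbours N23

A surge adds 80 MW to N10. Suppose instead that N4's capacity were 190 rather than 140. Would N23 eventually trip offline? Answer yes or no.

no

With N4's capacity at 190:
Round 1 — N10 at 140 > 90. N10 trips offline.
  N10 sheds 140 MW to N14: 140 each.
    N14: 80+140 = 220 > 160
Round 2 — N14 trips offline.
  N14 sheds 220 MW: no online neighbours, lost.
No further trips.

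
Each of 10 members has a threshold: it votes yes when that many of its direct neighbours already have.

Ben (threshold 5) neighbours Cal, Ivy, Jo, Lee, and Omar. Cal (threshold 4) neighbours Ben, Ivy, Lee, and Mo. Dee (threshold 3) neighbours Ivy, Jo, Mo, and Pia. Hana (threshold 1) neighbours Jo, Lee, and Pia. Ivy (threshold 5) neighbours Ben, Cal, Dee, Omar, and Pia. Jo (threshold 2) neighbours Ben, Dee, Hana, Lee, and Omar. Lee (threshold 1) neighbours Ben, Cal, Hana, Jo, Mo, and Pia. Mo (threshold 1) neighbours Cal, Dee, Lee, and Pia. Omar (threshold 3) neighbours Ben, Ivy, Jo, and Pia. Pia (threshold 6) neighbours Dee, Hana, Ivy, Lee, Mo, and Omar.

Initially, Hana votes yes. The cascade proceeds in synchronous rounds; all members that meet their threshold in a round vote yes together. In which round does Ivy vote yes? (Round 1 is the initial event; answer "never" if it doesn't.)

never

Round 1 — Hana votes yes (initial).
Round 2 — checking thresholds:
  Jo: 1 of 5 neighbours < 2, below threshold.
  Lee: 1 of 6 neighbours ≥ 1, votes yes.
  Pia: 1 of 6 neighbours < 6, below threshold.
Round 3 — checking thresholds:
  Ben: 1 of 5 neighbours < 5, below threshold.
  Cal: 1 of 4 neighbours < 4, below threshold.
  Jo: 2 of 5 neighbours ≥ 2, votes yes.
  Mo: 1 of 4 neighbours ≥ 1, votes yes.
  Pia: 2 of 6 neighbours < 6, below threshold.
Round 4 — no new yes votes; cascade stops.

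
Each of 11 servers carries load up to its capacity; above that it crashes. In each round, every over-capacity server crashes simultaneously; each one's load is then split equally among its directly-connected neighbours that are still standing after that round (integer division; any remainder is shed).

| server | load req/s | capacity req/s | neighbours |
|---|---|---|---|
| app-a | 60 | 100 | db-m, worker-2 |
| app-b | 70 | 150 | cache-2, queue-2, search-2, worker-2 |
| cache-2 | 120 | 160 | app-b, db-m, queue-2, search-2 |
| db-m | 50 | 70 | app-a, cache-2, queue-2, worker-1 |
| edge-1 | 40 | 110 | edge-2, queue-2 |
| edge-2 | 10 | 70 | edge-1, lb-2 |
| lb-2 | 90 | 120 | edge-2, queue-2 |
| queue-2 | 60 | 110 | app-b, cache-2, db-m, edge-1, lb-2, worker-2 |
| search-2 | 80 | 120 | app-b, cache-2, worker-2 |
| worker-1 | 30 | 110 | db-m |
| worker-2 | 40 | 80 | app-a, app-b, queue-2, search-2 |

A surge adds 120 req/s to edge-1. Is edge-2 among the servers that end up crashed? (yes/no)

Round 1 — edge-1 at 160 > 110. edge-1 crashes.
  edge-1 sheds 160 req/s to edge-2, queue-2: 80 each.
    edge-2: 10+80 = 90 > 70
    queue-2: 60+80 = 140 > 110
Round 2 — edge-2, queue-2 crash.
  edge-2 sheds 90 req/s to lb-2: 90 each.
    lb-2: 90+90 = 180 > 120
  queue-2 sheds 140 req/s to app-b, cache-2, db-m, lb-2, worker-2: 28 each.
    app-b: 70+28 = 98 ≤ 150
    cache-2: 120+28 = 148 ≤ 160
    db-m: 50+28 = 78 > 70
    lb-2: 180+28 = 208 > 120
    worker-2: 40+28 = 68 ≤ 80
Round 3 — db-m, lb-2 crash.
  db-m sheds 78 req/s to app-a, cache-2, worker-1: 26 each.
    app-a: 60+26 = 86 ≤ 100
    cache-2: 148+26 = 174 > 160
    worker-1: 30+26 = 56 ≤ 110
  lb-2 sheds 208 req/s: no online neighbours, lost.
Round 4 — cache-2 crashes.
  cache-2 sheds 174 req/s to app-b, search-2: 87 each.
    app-b: 98+87 = 185 > 150
    search-2: 80+87 = 167 > 120
Round 5 — app-b, search-2 crash.
  app-b sheds 185 req/s to worker-2: 185 each.
    worker-2: 68+185 = 253 > 80
  search-2 sheds 167 req/s to worker-2: 167 each.
    worker-2: 253+167 = 420 > 80
Round 6 — worker-2 crashes.
  worker-2 sheds 420 req/s to app-a: 420 each.
    app-a: 86+420 = 506 > 100
Round 7 — app-a crashes.
  app-a sheds 506 req/s: no online neighbours, lost.
No further crashes.

yes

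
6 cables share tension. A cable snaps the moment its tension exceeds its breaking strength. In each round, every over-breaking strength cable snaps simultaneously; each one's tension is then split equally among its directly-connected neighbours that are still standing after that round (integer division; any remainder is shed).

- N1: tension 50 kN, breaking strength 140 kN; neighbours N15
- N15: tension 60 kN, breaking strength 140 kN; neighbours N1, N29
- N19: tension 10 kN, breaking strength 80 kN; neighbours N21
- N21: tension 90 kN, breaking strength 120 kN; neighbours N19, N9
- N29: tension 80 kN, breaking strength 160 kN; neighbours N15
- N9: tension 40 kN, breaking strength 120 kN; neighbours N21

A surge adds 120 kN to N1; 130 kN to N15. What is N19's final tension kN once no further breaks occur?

Round 1 — N1 at 170 > 140; N15 at 190 > 140. N1, N15 snap.
  N1 sheds 170 kN: no online neighbours, lost.
  N15 sheds 190 kN to N29: 190 each.
    N29: 80+190 = 270 > 160
Round 2 — N29 snaps.
  N29 sheds 270 kN: no online neighbours, lost.
No further breaks.

10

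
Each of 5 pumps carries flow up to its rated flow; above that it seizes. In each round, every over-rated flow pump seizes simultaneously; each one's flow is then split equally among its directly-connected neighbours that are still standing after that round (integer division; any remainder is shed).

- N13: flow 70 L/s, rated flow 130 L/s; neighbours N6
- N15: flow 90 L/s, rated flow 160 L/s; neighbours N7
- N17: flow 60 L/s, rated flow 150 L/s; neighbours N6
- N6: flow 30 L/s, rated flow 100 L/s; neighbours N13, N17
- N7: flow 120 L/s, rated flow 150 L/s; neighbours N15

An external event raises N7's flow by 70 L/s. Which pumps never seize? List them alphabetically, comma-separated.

N13, N17, N6

Round 1 — N7 at 190 > 150. N7 seizes.
  N7 sheds 190 L/s to N15: 190 each.
    N15: 90+190 = 280 > 160
Round 2 — N15 seizes.
  N15 sheds 280 L/s: no online neighbours, lost.
No further seizures.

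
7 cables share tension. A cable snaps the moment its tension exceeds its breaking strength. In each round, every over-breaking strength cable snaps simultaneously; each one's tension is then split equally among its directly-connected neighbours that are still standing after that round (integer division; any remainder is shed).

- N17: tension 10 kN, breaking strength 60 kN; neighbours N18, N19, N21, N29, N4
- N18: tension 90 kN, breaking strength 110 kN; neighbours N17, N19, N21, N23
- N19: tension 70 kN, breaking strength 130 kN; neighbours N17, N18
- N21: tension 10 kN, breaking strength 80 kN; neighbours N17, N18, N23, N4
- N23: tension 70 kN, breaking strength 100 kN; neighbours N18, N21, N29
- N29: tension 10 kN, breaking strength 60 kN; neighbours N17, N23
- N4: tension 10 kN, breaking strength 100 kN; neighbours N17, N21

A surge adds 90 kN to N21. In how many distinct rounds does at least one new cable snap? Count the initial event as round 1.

Round 1 — N21 at 100 > 80. N21 snaps.
  N21 sheds 100 kN to N17, N18, N23, N4: 25 each.
    N17: 10+25 = 35 ≤ 60
    N18: 90+25 = 115 > 110
    N23: 70+25 = 95 ≤ 100
    N4: 10+25 = 35 ≤ 100
Round 2 — N18 snaps.
  N18 sheds 115 kN to N17, N19, N23: 38 each (1 lost).
    N17: 35+38 = 73 > 60
    N19: 70+38 = 108 ≤ 130
    N23: 95+38 = 133 > 100
Round 3 — N17, N23 snap.
  N17 sheds 73 kN to N19, N29, N4: 24 each (1 lost).
    N19: 108+24 = 132 > 130
    N29: 10+24 = 34 ≤ 60
    N4: 35+24 = 59 ≤ 100
  N23 sheds 133 kN to N29: 133 each.
    N29: 34+133 = 167 > 60
Round 4 — N19, N29 snap.
  N19 sheds 132 kN: no online neighbours, lost.
  N29 sheds 167 kN: no online neighbours, lost.
No further breaks.

4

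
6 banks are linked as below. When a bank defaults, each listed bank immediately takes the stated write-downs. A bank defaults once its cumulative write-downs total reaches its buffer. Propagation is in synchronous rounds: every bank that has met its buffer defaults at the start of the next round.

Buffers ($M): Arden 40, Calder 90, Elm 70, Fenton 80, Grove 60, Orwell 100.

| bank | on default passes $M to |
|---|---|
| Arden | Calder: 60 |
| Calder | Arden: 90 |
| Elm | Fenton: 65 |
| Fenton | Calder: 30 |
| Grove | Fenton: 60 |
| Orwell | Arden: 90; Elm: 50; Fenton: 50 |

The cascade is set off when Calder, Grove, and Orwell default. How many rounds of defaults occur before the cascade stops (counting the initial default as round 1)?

Round 1 — Calder, Grove, Orwell default (initial).
  Arden: +90+90 → 180 ≥ 40
  Elm: +50 → 50 < 70
  Fenton: +60+50 → 110 ≥ 80
Round 2 — Arden, Fenton default.
No further defaults.

2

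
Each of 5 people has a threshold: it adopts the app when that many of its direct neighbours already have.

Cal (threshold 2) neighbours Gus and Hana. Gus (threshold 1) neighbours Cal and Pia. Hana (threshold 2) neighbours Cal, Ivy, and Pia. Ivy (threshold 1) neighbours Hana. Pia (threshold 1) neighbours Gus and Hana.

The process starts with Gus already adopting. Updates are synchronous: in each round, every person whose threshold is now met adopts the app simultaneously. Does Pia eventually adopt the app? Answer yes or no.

yes

Round 1 — Gus adopts the app (initial).
Round 2 — checking thresholds:
  Cal: 1 of 2 neighbours < 2, holds.
  Pia: 1 of 2 neighbours ≥ 1, adopts the app.
Round 3 — no new adoptions; cascade stops.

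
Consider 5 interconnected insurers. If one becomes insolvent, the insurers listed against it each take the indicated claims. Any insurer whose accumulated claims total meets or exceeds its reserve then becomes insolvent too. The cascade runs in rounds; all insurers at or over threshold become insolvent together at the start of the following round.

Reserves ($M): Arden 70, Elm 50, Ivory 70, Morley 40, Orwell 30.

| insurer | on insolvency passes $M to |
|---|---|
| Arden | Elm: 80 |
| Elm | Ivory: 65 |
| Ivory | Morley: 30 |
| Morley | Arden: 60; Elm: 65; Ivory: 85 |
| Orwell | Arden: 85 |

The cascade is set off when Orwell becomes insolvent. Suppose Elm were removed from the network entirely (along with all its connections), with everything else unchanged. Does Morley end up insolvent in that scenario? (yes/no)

no

With Elm removed:
Round 1 — Orwell becomes insolvent (initial).
  Arden: +85 → 85 ≥ 70
Round 2 — Arden becomes insolvent.
No further insolvencies.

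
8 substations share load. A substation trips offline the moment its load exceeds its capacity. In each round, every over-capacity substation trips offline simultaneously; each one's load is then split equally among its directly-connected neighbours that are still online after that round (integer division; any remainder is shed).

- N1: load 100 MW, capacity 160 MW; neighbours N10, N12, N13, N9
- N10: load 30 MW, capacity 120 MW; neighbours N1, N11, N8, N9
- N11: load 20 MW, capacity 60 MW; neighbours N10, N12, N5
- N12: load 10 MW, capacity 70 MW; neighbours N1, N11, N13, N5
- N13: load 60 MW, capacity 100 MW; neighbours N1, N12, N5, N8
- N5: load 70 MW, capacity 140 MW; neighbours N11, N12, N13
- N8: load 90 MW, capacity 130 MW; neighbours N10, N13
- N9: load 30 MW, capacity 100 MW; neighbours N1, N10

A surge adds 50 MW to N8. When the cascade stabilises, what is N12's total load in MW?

53

Round 1 — N8 at 140 > 130. N8 trips offline.
  N8 sheds 140 MW to N10, N13: 70 each.
    N10: 30+70 = 100 ≤ 120
    N13: 60+70 = 130 > 100
Round 2 — N13 trips offline.
  N13 sheds 130 MW to N1, N12, N5: 43 each (1 lost).
    N1: 100+43 = 143 ≤ 160
    N12: 10+43 = 53 ≤ 70
    N5: 70+43 = 113 ≤ 140
No further trips.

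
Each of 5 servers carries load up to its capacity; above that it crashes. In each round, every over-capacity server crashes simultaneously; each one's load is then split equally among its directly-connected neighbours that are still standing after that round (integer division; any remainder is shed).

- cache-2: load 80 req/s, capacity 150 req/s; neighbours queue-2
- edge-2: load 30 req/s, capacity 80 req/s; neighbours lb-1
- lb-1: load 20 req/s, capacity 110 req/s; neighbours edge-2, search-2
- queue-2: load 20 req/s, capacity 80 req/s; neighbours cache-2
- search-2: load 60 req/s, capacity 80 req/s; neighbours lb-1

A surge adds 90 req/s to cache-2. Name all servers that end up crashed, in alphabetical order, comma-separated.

Round 1 — cache-2 at 170 > 150. cache-2 crashes.
  cache-2 sheds 170 req/s to queue-2: 170 each.
    queue-2: 20+170 = 190 > 80
Round 2 — queue-2 crashes.
  queue-2 sheds 190 req/s: no online neighbours, lost.
No further crashes.

cache-2, queue-2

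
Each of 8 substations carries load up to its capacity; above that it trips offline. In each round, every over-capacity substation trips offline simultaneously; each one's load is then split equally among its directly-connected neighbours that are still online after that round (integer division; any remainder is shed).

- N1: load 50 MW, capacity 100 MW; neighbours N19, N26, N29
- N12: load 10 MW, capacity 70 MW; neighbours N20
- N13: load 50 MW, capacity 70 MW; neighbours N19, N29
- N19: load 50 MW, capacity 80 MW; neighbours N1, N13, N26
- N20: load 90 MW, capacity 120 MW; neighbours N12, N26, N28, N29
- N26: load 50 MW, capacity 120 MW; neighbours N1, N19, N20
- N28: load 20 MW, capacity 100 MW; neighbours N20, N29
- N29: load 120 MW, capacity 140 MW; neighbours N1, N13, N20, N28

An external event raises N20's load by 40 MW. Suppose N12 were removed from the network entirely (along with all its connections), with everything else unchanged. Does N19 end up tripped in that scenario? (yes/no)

With N12 removed:
Round 1 — N20 at 130 > 120. N20 trips offline.
  N20 sheds 130 MW to N26, N28, N29: 43 each (1 lost).
    N26: 50+43 = 93 ≤ 120
    N28: 20+43 = 63 ≤ 100
    N29: 120+43 = 163 > 140
Round 2 — N29 trips offline.
  N29 sheds 163 MW to N1, N13, N28: 54 each (1 lost).
    N1: 50+54 = 104 > 100
    N13: 50+54 = 104 > 70
    N28: 63+54 = 117 > 100
Round 3 — N1, N13, N28 trip offline.
  N1 sheds 104 MW to N19, N26: 52 each.
    N19: 50+52 = 102 > 80
    N26: 93+52 = 145 > 120
  N13 sheds 104 MW to N19: 104 each.
    N19: 102+104 = 206 > 80
  N28 sheds 117 MW: no online neighbours, lost.
Round 4 — N19, N26 trip offline.
  N19 sheds 206 MW: no online neighbours, lost.
  N26 sheds 145 MW: no online neighbours, lost.
No further trips.

yes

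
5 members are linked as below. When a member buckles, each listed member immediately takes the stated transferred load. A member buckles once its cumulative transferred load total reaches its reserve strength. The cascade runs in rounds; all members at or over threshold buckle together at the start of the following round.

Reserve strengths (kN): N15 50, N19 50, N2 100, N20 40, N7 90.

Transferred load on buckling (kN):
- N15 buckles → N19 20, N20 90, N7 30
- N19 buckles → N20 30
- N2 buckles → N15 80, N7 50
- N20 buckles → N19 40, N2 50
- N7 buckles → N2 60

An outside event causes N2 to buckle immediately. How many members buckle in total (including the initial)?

Round 1 — N2 buckles (initial).
  N15: +80 → 80 ≥ 50
  N7: +50 → 50 < 90
Round 2 — N15 buckles.
  N19: +20 → 20 < 50
  N20: +90 → 90 ≥ 40
  N7: +30 → 80 < 90
Round 3 — N20 buckles.
  N19: +40 → 60 ≥ 50
Round 4 — N19 buckles.
No further bucklings.

4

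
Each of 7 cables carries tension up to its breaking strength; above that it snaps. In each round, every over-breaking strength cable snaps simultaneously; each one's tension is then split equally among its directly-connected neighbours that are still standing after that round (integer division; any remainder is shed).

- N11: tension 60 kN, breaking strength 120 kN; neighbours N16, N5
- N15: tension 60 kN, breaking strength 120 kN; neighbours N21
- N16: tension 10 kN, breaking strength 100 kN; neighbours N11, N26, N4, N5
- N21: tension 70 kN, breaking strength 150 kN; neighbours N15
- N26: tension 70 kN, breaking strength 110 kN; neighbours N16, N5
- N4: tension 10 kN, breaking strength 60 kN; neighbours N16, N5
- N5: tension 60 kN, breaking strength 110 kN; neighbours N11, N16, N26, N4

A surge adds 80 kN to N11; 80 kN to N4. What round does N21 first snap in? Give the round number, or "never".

Round 1 — N11 at 140 > 120; N4 at 90 > 60. N11, N4 snap.
  N11 sheds 140 kN to N16, N5: 70 each.
    N16: 10+70 = 80 ≤ 100
    N5: 60+70 = 130 > 110
  N4 sheds 90 kN to N16, N5: 45 each.
    N16: 80+45 = 125 > 100
    N5: 130+45 = 175 > 110
Round 2 — N16, N5 snap.
  N16 sheds 125 kN to N26: 125 each.
    N26: 70+125 = 195 > 110
  N5 sheds 175 kN to N26: 175 each.
    N26: 195+175 = 370 > 110
Round 3 — N26 snaps.
  N26 sheds 370 kN: no online neighbours, lost.
No further breaks.

never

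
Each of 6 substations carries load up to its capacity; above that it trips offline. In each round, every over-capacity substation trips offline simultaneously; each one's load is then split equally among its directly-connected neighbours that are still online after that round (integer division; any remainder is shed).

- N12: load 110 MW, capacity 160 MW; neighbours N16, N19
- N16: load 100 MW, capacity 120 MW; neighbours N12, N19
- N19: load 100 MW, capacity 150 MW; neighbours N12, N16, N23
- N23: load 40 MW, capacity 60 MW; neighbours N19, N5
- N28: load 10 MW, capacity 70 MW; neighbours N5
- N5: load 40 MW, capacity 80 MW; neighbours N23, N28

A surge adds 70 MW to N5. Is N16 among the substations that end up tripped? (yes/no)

yes

Round 1 — N5 at 110 > 80. N5 trips offline.
  N5 sheds 110 MW to N23, N28: 55 each.
    N23: 40+55 = 95 > 60
    N28: 10+55 = 65 ≤ 70
Round 2 — N23 trips offline.
  N23 sheds 95 MW to N19: 95 each.
    N19: 100+95 = 195 > 150
Round 3 — N19 trips offline.
  N19 sheds 195 MW to N12, N16: 97 each (1 lost).
    N12: 110+97 = 207 > 160
    N16: 100+97 = 197 > 120
Round 4 — N12, N16 trip offline.
  N12 sheds 207 MW: no online neighbours, lost.
  N16 sheds 197 MW: no online neighbours, lost.
No further trips.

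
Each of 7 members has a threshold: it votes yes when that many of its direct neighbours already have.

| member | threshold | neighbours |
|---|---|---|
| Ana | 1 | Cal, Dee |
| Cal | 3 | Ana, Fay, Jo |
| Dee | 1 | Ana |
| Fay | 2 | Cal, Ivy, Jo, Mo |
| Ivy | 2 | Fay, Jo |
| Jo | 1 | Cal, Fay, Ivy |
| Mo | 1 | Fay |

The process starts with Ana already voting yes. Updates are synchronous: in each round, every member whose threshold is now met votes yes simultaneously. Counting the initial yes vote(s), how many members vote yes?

Round 1 — Ana votes yes (initial).
Round 2 — checking thresholds:
  Cal: 1 of 3 neighbours < 3, below threshold.
  Dee: 1 of 1 neighbours ≥ 1, votes yes.
Round 3 — no new yes votes; cascade stops.

2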